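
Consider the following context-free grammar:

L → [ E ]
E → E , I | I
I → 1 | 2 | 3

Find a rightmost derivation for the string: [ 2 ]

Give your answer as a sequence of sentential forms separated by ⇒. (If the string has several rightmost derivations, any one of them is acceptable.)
Start with L.
Step 1: the rightmost non-terminal is L; apply L → [ E ]:  [ E ]
Step 2: the rightmost non-terminal is E; apply E → I:  [ I ]
Step 3: the rightmost non-terminal is I; apply I → 2:  [ 2 ]

Final answer: L ⇒ [ E ] ⇒ [ I ] ⇒ [ 2 ]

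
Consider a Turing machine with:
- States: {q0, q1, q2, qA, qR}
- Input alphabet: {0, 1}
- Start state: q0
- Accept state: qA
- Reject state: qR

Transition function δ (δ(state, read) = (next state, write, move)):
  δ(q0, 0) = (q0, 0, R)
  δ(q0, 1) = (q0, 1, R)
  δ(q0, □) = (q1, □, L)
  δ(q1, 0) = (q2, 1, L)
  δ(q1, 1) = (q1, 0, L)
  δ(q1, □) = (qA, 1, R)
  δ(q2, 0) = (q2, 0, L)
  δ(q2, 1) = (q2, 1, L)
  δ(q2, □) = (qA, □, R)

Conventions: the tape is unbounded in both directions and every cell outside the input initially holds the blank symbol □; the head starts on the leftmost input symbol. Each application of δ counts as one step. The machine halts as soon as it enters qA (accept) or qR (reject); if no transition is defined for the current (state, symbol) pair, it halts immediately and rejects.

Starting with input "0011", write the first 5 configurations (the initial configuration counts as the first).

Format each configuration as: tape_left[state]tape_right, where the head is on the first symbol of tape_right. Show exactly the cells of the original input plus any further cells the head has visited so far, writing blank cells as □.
Step 0: [q0]0011 (head at position 0)
Step 1: δ(q0, 0) = (q0, 0, R)  ⊢  0[q0]011 (head at position 1)
Step 2: δ(q0, 0) = (q0, 0, R)  ⊢  00[q0]11 (head at position 2)
Step 3: δ(q0, 1) = (q0, 1, R)  ⊢  001[q0]1 (head at position 3)
Step 4: δ(q0, 1) = (q0, 1, R)  ⊢  0011[q0]□ (head at position 4)

Final answer: [q0]0011 ⊢ 0[q0]011 ⊢ 00[q0]11 ⊢ 001[q0]1 ⊢ 0011[q0]□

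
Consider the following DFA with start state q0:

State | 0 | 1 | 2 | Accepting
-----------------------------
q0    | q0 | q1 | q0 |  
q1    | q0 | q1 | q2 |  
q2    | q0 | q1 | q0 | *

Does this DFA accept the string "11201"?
Start in q0.
Read '1': q0 → q1
Read '1': q1 → q1
Read '2': q1 → q2
Read '0': q2 → q0
Read '1': q0 → q1
Final state q1 is not accepting, so the string is rejected.

Final answer: No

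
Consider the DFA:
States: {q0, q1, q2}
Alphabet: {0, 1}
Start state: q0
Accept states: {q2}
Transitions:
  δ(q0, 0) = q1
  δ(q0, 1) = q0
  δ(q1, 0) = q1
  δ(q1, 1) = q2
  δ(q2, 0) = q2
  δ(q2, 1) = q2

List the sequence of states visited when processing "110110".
Starting at q0
Read '1': q0 -> q0
Read '1': q0 -> q0
Read '0': q0 -> q1
Read '1': q1 -> q2
Read '1': q2 -> q2
Read '0': q2 -> q2

Final answer: q0 -> q0 -> q0 -> q1 -> q2 -> q2 -> q2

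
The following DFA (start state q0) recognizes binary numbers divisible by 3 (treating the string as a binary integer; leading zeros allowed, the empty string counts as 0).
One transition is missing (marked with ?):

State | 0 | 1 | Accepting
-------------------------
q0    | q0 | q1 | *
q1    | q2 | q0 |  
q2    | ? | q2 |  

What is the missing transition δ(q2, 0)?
q1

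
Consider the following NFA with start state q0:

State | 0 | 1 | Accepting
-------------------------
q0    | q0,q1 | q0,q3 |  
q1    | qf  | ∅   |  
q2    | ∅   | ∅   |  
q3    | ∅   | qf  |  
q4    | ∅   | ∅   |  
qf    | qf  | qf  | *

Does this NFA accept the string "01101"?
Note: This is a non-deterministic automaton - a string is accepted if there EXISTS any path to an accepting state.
Track the set of states the NFA could be in: start {q0}
Read '0': {q0} → {q0, q1}
Read '1': {q0, q1} → {q0, q3}
Read '1': {q0, q3} → {q0, q3, qf}
Read '0': {q0, q3, qf} → {q0, q1, qf}
Read '1': {q0, q1, qf} → {q0, q3, qf}
Final set {q0, q3, qf} contains accepting state(s) {qf} → accepted.

Final answer: Yes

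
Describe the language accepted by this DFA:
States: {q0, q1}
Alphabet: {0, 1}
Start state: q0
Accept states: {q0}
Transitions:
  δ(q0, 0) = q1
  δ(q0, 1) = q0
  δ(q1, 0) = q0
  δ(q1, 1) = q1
Analyzing the DFA structure:
Start state: q0
Accept states: {q0}
Interpreting what each state remembers (checking against the transitions):
  q0: an even number of 0s has been read so far
  q1: an odd number of 0s has been read so far
  δ(q0, 0): in q0 (an even number of 0s has been read so far), after reading 0 we have: an odd number of 0s has been read so far → q1
  δ(q0, 1): in q0 (an even number of 0s has been read so far), after reading 1 we have: an even number of 0s has been read so far → q0
  δ(q1, 0): in q1 (an odd number of 0s has been read so far), after reading 0 we have: an even number of 0s has been read so far → q0
  δ(q1, 1): in q1 (an odd number of 0s has been read so far), after reading 1 we have: an odd number of 0s has been read so far → q1
A string is accepted iff it ends in {q0}, i.e. an even number of 0s has been read so far.
Language: All binary strings with an even number of 0s

Final answer: All binary strings with an even number of 0s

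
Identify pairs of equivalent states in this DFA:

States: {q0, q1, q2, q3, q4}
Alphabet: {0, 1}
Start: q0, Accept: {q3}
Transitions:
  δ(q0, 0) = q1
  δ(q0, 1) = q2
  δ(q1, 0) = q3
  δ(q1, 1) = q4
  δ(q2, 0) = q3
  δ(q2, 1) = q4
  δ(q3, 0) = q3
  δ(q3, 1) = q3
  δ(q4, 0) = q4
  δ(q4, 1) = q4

Using the table-filling algorithm:
Round 0 – mark pairs where exactly one state is accepting: (q0,q3), (q1,q3), (q2,q3), (q3,q4)
Round 1 – newly marked: (q0,q1) [on 0: q1 vs q3, already marked]; (q0,q2) [on 0: q1 vs q3, already marked]; (q1,q4) [on 0: q3 vs q4, already marked]; (q2,q4) [on 0: q3 vs q4, already marked]
Round 2 – newly marked: (q0,q4) [on 0: q1 vs q4, already marked]
No further pairs can be marked.
(q1, q2) unmarked: δ(q1,0)=q3, δ(q2,0)=q3; δ(q1,1)=q4, δ(q2,1)=q4 → equivalent
Equivalent pairs: (q1, q2)

Final answer: Equivalent pairs: (q1, q2)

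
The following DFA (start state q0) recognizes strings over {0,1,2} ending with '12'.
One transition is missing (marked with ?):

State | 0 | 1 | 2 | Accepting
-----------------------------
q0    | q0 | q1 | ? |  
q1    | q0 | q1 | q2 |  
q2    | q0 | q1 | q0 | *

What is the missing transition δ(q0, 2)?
q0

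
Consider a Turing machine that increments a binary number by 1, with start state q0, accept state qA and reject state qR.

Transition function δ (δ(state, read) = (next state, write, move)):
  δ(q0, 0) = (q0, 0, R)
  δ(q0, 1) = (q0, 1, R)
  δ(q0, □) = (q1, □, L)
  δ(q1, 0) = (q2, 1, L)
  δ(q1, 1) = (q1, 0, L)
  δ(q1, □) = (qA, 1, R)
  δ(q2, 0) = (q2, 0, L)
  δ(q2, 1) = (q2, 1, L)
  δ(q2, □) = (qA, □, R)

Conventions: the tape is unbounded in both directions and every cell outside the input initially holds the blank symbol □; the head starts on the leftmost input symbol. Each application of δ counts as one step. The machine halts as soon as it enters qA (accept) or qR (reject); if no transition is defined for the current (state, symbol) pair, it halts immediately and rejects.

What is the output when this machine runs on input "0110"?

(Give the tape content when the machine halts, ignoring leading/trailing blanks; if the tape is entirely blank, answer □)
Step 0: [q0]0110 (head at position 0)
Step 1: δ(q0, 0) = (q0, 0, R)  ⊢  0[q0]110 (head at position 1)
Step 2: δ(q0, 1) = (q0, 1, R)  ⊢  01[q0]10 (head at position 2)
Step 3: δ(q0, 1) = (q0, 1, R)  ⊢  011[q0]0 (head at position 3)
Step 4: δ(q0, 0) = (q0, 0, R)  ⊢  0110[q0]□ (head at position 4)
Step 5: δ(q0, □) = (q1, □, L)  ⊢  011[q1]0□ (head at position 3)
Step 6: δ(q1, 0) = (q2, 1, L)  ⊢  01[q2]11□ (head at position 2)
Step 7: δ(q2, 1) = (q2, 1, L)  ⊢  0[q2]111□ (head at position 1)
Step 8: δ(q2, 1) = (q2, 1, L)  ⊢  [q2]0111□ (head at position 0)
Step 9: δ(q2, 0) = (q2, 0, L)  ⊢  [q2]□0111□ (head at position -1)
Step 10: δ(q2, □) = (qA, □, R)  ⊢  □[qA]0111□ (head at position 0)
The machine is in qA, so it halts and accepts.
Tape content when halted (ignoring surrounding blanks): 0111

Final answer: Output: 0111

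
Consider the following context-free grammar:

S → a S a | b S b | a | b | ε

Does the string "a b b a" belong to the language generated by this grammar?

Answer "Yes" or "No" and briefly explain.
A derivation exists: S ⇒ a S a ⇒ a b S b a ⇒ a b b a (using S → a S a, S → b S b, then S → ε).

Final answer: Yes - a valid derivation exists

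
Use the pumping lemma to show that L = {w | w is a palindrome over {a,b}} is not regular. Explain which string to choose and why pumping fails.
Language: L = {w | w is a palindrome over {a,b}} (strings that read the same forwards and backwards)
Step 1: Assume for contradiction that L is regular, with pumping length p.
Step 2: Choose s = a^p b a^p. Then s ∈ L (it reads the same forwards and backwards) and |s| ≥ p.
Step 3: Consider any decomposition s = xyz with |xy| ≤ p and |y| > 0. Since |xy| ≤ p and the first p symbols of s are all a's, y = a^k for some k with 1 ≤ k ≤ p.
Step 4: Pumping up (i = 2): xy²z = a^(p+k) b a^p. Its reverse is a^p b a^(p+k) ≠ a^(p+k) b a^p (the single b is no longer in the middle), so xy²z is not a palindrome and xy²z ∉ L.
This contradicts the pumping lemma, so L is not regular.

Final answer: Choose s = a^p b a^p. Since |xy| ≤ p, y = a^k with k ≥ 1. Then xy²z = a^(p+k) b a^p is not a palindrome, so ∉ L.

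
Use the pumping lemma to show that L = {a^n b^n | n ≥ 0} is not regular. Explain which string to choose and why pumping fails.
Language: L = {a^n b^n | n ≥ 0} (equal numbers of a's followed by b's)
Step 1: Assume for contradiction that L is regular, with pumping length p.
Step 2: Choose s = a^p b^p. Then s ∈ L (it has p a's followed by p b's) and |s| ≥ p.
Step 3: Consider any decomposition s = xyz with |xy| ≤ p and |y| > 0. Since |xy| ≤ p and the first p symbols of s are all a's, y = a^k for some k with 1 ≤ k ≤ p.
Step 4: Pumping up (i = 2): xy²z = a^(p+k) b^p, which has more a's than b's, so xy²z ∉ L.
This contradicts the pumping lemma, so L is not regular.

Final answer: Choose s = a^p b^p. Since |xy| ≤ p, y = a^k with k ≥ 1. Then xy²z = a^(p+k) b^p ∉ L.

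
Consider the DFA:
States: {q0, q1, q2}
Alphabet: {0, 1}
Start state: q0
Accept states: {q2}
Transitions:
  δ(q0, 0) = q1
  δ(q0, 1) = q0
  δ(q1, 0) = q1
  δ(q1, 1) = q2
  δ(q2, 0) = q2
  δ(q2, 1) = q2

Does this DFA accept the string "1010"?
Processing string "1010":
  q0 --1--> q0
  q0 --0--> q1
  q1 --1--> q2
  q2 --0--> q2
Final state: q2
Accept states: {q2}
q2 is an accept state, so the string is accepted.

Final answer: Yes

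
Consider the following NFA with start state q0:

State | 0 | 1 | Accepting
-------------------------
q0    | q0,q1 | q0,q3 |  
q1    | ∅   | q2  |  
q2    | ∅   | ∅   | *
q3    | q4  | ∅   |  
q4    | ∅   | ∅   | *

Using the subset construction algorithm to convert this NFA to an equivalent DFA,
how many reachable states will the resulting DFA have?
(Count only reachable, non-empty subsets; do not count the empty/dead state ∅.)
Start subset: {q0}
{q0}: on 0 → {q0, q1}, on 1 → {q0, q3}
{q0, q1}: on 0 → {q0, q1}, on 1 → {q0, q2, q3}
{q0, q3}: on 0 → {q0, q1, q4}, on 1 → {q0, q3}
{q0, q2, q3}: on 0 → {q0, q1, q4}, on 1 → {q0, q3}
{q0, q1, q4}: on 0 → {q0, q1}, on 1 → {q0, q2, q3}
Reachable non-empty subsets: {q0}, {q0, q1}, {q0, q3}, {q0, q2, q3}, {q0, q1, q4} — 5 in total.

Final answer: 5 states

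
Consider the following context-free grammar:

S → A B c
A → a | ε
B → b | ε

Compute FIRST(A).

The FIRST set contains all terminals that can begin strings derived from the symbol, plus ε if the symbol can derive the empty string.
A → a contributes a; A → ε makes A nullable, contributing ε. FIRST(A) = {a, ε}.

Final answer: {a, ε}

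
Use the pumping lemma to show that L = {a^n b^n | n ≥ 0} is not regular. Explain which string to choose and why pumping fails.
Language: L = {a^n b^n | n ≥ 0} (equal numbers of a's followed by b's)
Step 1: Assume for contradiction that L is regular, with pumping length p.
Step 2: Choose s = a^p b^p. Then s ∈ L (it has p a's followed by p b's) and |s| ≥ p.
Step 3: Consider any decomposition s = xyz with |xy| ≤ p and |y| > 0. Since |xy| ≤ p and the first p symbols of s are all a's, y = a^k for some k with 1 ≤ k ≤ p.
Step 4: Pumping up (i = 2): xy²z = a^(p+k) b^p, which has more a's than b's, so xy²z ∉ L.
This contradicts the pumping lemma, so L is not regular.

Final answer: Choose s = a^p b^p. Since |xy| ≤ p, y = a^k with k ≥ 1. Then xy²z = a^(p+k) b^p ∉ L.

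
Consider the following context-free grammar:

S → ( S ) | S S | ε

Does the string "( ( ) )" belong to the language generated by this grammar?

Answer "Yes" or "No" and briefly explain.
A derivation exists: S ⇒ ( S ) ⇒ ( ( S ) ) ⇒ ( ( ) ) (using S → ( S ) twice, then S → ε).

Final answer: Yes - a valid derivation exists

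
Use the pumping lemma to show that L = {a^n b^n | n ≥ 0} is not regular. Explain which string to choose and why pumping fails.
Language: L = {a^n b^n | n ≥ 0} (equal numbers of a's followed by b's)
Step 1: Assume for contradiction that L is regular, with pumping length p.
Step 2: Choose s = a^p b^p. Then s ∈ L (it has p a's followed by p b's) and |s| ≥ p.
Step 3: Consider any decomposition s = xyz with |xy| ≤ p and |y| > 0. Since |xy| ≤ p and the first p symbols of s are all a's, y = a^k for some k with 1 ≤ k ≤ p.
Step 4: Pumping up (i = 2): xy²z = a^(p+k) b^p, which has more a's than b's, so xy²z ∉ L.
This contradicts the pumping lemma, so L is not regular.

Final answer: Choose s = a^p b^p. Since |xy| ≤ p, y = a^k with k ≥ 1. Then xy²z = a^(p+k) b^p ∉ L.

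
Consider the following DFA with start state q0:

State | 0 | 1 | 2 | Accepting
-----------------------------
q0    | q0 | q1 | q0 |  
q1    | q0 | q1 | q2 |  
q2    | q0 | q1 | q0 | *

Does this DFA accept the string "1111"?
Start in q0.
Read '1': q0 → q1
Read '1': q1 → q1
Read '1': q1 → q1
Read '1': q1 → q1
Final state q1 is not accepting, so the string is rejected.

Final answer: No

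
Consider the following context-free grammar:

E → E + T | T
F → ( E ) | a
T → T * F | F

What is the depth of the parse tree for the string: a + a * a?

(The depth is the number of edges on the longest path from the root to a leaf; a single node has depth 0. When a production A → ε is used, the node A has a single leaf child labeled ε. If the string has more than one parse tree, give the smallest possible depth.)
The grammar is unambiguous; the parse tree of a + a * a is:
E → E + T at the root (depth 0).
  Left E (depth 1) → T (2) → F (3) → a (4).
  Right T (depth 1) → T * F; that T (2) → F (3) → a (4); F (2) → a (3).
The longest root-to-leaf paths have 4 edges.
Depth = 4.

Final answer: 4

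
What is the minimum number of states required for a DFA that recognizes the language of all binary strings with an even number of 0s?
Language: binary strings with an even number of 0s
Lower bound (Myhill–Nerode): the prefixes ε, 0 are pairwise distinguishable:
  ε vs 0: suffix ε distinguishes them (ε has zero 0s (accepted), 0 has one 0 (rejected))
So any DFA needs at least 2 states.
Upper bound: a DFA with 2 states exists (one state per class above).
Minimum states: 2

Final answer: 2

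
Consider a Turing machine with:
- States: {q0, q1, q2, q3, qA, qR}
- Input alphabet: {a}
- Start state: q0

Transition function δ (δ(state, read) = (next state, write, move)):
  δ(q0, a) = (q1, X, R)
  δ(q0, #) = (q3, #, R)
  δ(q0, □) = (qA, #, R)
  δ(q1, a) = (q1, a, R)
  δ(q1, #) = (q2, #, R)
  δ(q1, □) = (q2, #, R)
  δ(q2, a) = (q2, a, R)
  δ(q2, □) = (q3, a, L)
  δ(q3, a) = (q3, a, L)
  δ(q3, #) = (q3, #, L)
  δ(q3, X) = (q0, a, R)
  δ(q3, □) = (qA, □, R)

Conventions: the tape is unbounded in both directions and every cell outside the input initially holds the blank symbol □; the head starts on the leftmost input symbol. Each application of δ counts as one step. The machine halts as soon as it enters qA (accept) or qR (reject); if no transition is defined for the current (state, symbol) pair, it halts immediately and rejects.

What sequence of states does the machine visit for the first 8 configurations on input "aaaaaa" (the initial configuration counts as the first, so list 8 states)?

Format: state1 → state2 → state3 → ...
Step 0: [q0]aaaaaa (head at position 0)
Step 1: δ(q0, a) = (q1, X, R)  ⊢  X[q1]aaaaa (head at position 1)
Step 2: δ(q1, a) = (q1, a, R)  ⊢  Xa[q1]aaaa (head at position 2)
Step 3: δ(q1, a) = (q1, a, R)  ⊢  Xaa[q1]aaa (head at position 3)
Step 4: δ(q1, a) = (q1, a, R)  ⊢  Xaaa[q1]aa (head at position 4)
Step 5: δ(q1, a) = (q1, a, R)  ⊢  Xaaaa[q1]a (head at position 5)
Step 6: δ(q1, a) = (q1, a, R)  ⊢  Xaaaaa[q1]□ (head at position 6)
Step 7: δ(q1, □) = (q2, #, R)  ⊢  Xaaaaa#[q2]□ (head at position 7)
Reading off the states of these 8 configurations: q0 → q1 → q1 → q1 → q1 → q1 → q1 → q2

Final answer: q0 → q1 → q1 → q1 → q1 → q1 → q1 → q2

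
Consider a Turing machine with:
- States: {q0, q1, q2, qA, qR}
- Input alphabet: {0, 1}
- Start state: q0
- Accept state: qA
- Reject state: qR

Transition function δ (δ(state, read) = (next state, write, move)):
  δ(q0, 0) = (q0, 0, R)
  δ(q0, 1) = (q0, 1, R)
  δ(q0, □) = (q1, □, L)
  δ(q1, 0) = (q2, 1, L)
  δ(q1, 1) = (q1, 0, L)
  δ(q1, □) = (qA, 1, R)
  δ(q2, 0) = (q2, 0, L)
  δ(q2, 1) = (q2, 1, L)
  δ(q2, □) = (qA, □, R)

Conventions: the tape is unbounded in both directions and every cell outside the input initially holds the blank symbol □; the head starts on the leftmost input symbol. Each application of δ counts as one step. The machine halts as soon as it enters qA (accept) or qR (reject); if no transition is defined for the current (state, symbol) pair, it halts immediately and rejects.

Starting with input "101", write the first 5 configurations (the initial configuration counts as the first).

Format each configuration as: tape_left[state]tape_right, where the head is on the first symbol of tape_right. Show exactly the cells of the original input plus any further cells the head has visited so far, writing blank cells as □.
Step 0: [q0]101 (head at position 0)
Step 1: δ(q0, 1) = (q0, 1, R)  ⊢  1[q0]01 (head at position 1)
Step 2: δ(q0, 0) = (q0, 0, R)  ⊢  10[q0]1 (head at position 2)
Step 3: δ(q0, 1) = (q0, 1, R)  ⊢  101[q0]□ (head at position 3)
Step 4: δ(q0, □) = (q1, □, L)  ⊢  10[q1]1□ (head at position 2)

Final answer: [q0]101 ⊢ 1[q0]01 ⊢ 10[q0]1 ⊢ 101[q0]□ ⊢ 10[q1]1□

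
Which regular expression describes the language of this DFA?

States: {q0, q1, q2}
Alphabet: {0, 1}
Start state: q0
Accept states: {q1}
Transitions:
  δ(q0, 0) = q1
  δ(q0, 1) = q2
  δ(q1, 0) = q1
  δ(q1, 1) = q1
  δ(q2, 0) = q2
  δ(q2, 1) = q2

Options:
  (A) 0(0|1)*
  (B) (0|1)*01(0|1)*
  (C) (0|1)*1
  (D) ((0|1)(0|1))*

Testing sample strings against the DFA:
  '01100' -> accepted
  '01' -> accepted
  '10001' -> rejected
  '11' -> rejected
Checking each option for a counterexample:
  (A) 0(0|1)*: agrees with the DFA on all strings of length ≤ 4
  (B) (0|1)*01(0|1)*: '0' is accepted by the DFA but does not match the regex → eliminated
  (C) (0|1)*1: '0' is accepted by the DFA but does not match the regex → eliminated
  (D) ((0|1)(0|1))*: ε is rejected by the DFA but matches the regex → eliminated
Only (A) 0(0|1)* is consistent with the DFA.

Final answer: (A) 0(0|1)*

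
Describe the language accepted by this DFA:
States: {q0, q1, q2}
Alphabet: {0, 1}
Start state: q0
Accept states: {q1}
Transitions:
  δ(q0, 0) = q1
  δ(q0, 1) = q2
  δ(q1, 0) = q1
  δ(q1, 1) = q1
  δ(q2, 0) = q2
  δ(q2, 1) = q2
Analyzing the DFA structure:
Start state: q0
Accept states: {q1}
Interpreting what each state remembers (checking against the transitions):
  q0: nothing has been read yet
  q1: the first symbol was 0
  q2: the first symbol was 1 (trap state)
  δ(q0, 0): in q0 (nothing has been read yet), after reading 0 we have: the first symbol was 0 → q1
  δ(q0, 1): in q0 (nothing has been read yet), after reading 1 we have: the first symbol was 1 (trap state) → q2
  δ(q1, 0): in q1 (the first symbol was 0), after reading 0 we have: the first symbol was 0 → q1
  δ(q1, 1): in q1 (the first symbol was 0), after reading 1 we have: the first symbol was 0 → q1
  δ(q2, 0): in q2 (the first symbol was 1 (trap state)), after reading 0 we have: the first symbol was 1 (trap state) → q2
  δ(q2, 1): in q2 (the first symbol was 1 (trap state)), after reading 1 we have: the first symbol was 1 (trap state) → q2
A string is accepted iff it ends in {q1}, i.e. the first symbol was 0.
Language: All binary strings starting with 0

Final answer: All binary strings starting with 0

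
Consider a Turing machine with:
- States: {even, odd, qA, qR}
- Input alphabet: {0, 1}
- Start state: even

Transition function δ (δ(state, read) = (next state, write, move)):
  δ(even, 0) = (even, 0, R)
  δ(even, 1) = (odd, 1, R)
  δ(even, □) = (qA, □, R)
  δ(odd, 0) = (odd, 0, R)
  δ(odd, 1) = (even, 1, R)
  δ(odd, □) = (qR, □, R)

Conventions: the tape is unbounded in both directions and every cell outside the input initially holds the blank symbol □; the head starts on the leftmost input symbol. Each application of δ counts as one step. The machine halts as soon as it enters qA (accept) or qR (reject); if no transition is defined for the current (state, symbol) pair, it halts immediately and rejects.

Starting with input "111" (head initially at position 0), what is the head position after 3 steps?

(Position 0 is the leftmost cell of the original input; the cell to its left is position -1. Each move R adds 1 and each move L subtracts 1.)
Step 0: [even]111 (head at position 0)
Step 1: δ(even, 1) = (odd, 1, R)  ⊢  1[odd]11 (head at position 1)
Step 2: δ(odd, 1) = (even, 1, R)  ⊢  11[even]1 (head at position 2)
Step 3: δ(even, 1) = (odd, 1, R)  ⊢  111[odd]□ (head at position 3)
Head position after 3 steps: 3

Final answer: Position 3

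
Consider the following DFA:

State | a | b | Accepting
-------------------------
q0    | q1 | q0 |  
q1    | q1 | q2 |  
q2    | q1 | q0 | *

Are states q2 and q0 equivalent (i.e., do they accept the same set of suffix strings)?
Try the suffix ε (the empty string).
From q2: q2 — accepting.
From q0: q0 — not accepting.
The two states disagree on this suffix, so they are not equivalent.

Final answer: No. Distinguishing string: ε (the empty string) - accepted from q2 but not from q0.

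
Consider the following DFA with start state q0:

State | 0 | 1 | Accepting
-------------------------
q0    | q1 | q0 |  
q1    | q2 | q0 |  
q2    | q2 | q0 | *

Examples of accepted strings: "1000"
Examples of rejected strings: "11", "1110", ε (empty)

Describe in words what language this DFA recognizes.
binary strings ending with '00'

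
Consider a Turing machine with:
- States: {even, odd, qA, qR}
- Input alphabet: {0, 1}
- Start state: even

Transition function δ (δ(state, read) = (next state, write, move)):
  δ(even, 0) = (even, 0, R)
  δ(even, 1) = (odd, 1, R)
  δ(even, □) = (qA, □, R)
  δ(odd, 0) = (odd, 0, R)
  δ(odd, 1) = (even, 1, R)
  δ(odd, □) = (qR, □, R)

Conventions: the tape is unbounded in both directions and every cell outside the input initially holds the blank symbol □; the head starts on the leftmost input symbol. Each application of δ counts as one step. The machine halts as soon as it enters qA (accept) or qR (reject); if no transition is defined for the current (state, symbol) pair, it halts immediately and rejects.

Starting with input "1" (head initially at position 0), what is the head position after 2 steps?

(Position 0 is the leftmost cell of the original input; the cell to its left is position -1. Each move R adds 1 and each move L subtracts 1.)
Step 0: [even]1 (head at position 0)
Step 1: δ(even, 1) = (odd, 1, R)  ⊢  1[odd]□ (head at position 1)
Step 2: δ(odd, □) = (qR, □, R)  ⊢  1□[qR]□ (head at position 2)
Head position after 2 steps: 2

Final answer: Position 2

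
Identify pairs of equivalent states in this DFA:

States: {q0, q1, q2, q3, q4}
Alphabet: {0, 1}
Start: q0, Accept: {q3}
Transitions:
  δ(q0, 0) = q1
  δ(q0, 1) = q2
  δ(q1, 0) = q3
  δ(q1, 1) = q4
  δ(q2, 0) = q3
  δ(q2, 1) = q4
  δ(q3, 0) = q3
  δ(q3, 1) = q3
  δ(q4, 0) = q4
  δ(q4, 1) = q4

Using the table-filling algorithm:
Round 0 – mark pairs where exactly one state is accepting: (q0,q3), (q1,q3), (q2,q3), (q3,q4)
Round 1 – newly marked: (q0,q1) [on 0: q1 vs q3, already marked]; (q0,q2) [on 0: q1 vs q3, already marked]; (q1,q4) [on 0: q3 vs q4, already marked]; (q2,q4) [on 0: q3 vs q4, already marked]
Round 2 – newly marked: (q0,q4) [on 0: q1 vs q4, already marked]
No further pairs can be marked.
(q1, q2) unmarked: δ(q1,0)=q3, δ(q2,0)=q3; δ(q1,1)=q4, δ(q2,1)=q4 → equivalent
Equivalent pairs: (q1, q2)

Final answer: Equivalent pairs: (q1, q2)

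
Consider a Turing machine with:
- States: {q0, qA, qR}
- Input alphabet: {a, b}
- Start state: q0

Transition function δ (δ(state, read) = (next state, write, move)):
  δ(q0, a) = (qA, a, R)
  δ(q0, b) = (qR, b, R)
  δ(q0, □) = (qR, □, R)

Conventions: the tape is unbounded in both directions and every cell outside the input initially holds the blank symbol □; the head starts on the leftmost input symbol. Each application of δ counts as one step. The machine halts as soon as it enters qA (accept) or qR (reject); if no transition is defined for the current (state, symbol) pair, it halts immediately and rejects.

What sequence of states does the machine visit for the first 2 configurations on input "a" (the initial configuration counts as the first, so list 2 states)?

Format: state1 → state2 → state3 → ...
Step 0: [q0]a (head at position 0)
Step 1: δ(q0, a) = (qA, a, R)  ⊢  a[qA]□ (head at position 1)
Reading off the states of these 2 configurations: q0 → qA

Final answer: q0 → qA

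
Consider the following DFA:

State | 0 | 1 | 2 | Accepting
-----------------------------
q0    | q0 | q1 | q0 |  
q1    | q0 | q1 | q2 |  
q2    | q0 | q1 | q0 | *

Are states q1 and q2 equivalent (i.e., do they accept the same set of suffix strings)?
Try the suffix ε (the empty string).
From q1: q1 — not accepting.
From q2: q2 — accepting.
The two states disagree on this suffix, so they are not equivalent.

Final answer: No. Distinguishing string: ε (the empty string) - accepted from q2 but not from q1.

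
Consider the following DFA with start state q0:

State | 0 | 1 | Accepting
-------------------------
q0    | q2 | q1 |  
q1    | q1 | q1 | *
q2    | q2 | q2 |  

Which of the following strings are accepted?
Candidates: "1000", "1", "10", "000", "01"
"1000": q0 → q1 → q1 → q1 → q1; q1 is accepting → accepted
"1": q0 → q1; q1 is accepting → accepted
"10": q0 → q1 → q1; q1 is accepting → accepted
"000": q0 → q2 → q2 → q2; q2 is not accepting → rejected
"01": q0 → q2 → q2; q2 is not accepting → rejected

Final answer: "1000", "1", "10"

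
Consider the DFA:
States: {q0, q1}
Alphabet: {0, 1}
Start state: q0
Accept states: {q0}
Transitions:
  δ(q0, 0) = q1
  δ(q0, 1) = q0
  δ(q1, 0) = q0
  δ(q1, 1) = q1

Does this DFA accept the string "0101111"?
Processing string "0101111":
  q0 --0--> q1
  q1 --1--> q1
  q1 --0--> q0
  q0 --1--> q0
  q0 --1--> q0
  q0 --1--> q0
  q0 --1--> q0
Final state: q0
Accept states: {q0}
q0 is an accept state, so the string is accepted.

Final answer: Yes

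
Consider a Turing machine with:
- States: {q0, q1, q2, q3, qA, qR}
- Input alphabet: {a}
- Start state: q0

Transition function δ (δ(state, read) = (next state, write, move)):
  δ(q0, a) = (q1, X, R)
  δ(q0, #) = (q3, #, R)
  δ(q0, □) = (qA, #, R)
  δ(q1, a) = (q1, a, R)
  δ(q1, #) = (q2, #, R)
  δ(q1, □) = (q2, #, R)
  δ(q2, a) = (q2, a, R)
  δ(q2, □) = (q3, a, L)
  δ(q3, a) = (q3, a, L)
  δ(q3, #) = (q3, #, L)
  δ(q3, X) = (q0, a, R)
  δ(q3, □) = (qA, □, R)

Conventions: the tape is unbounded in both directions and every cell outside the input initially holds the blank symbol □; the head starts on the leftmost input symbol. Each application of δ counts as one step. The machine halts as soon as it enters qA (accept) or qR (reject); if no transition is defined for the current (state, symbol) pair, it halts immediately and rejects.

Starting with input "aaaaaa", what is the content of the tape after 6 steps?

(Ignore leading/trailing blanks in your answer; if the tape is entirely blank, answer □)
Step 0: [q0]aaaaaa (head at position 0)
Step 1: δ(q0, a) = (q1, X, R)  ⊢  X[q1]aaaaa (head at position 1)
Step 2: δ(q1, a) = (q1, a, R)  ⊢  Xa[q1]aaaa (head at position 2)
Step 3: δ(q1, a) = (q1, a, R)  ⊢  Xaa[q1]aaa (head at position 3)
Step 4: δ(q1, a) = (q1, a, R)  ⊢  Xaaa[q1]aa (head at position 4)
Step 5: δ(q1, a) = (q1, a, R)  ⊢  Xaaaa[q1]a (head at position 5)
Step 6: δ(q1, a) = (q1, a, R)  ⊢  Xaaaaa[q1]□ (head at position 6)
Tape after 6 steps (ignoring surrounding blanks): Xaaaaa

Final answer: Tape: Xaaaaa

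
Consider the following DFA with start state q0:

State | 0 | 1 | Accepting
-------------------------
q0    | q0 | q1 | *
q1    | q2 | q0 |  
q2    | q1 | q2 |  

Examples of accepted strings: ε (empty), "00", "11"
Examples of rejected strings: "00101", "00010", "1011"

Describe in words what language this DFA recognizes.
binary numbers divisible by 3 (treating the string as a binary integer; leading zeros allowed, the empty string counts as 0)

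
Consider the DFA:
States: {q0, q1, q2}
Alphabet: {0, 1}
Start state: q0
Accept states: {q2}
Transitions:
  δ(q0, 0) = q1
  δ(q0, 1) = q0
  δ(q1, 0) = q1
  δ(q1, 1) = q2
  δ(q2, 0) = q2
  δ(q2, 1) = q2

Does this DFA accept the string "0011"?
Processing string "0011":
  q0 --0--> q1
  q1 --0--> q1
  q1 --1--> q2
  q2 --1--> q2
Final state: q2
Accept states: {q2}
q2 is an accept state, so the string is accepted.

Final answer: Yes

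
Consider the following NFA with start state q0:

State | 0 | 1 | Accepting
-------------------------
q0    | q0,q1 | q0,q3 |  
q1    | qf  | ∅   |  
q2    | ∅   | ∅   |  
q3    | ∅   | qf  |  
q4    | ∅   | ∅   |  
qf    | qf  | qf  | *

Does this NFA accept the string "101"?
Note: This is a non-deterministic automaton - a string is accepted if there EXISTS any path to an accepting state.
Track the set of states the NFA could be in: start {q0}
Read '1': {q0} → {q0, q3}
Read '0': {q0, q3} → {q0, q1}
Read '1': {q0, q1} → {q0, q3}
Final set {q0, q3} contains no accepting state → rejected.

Final answer: No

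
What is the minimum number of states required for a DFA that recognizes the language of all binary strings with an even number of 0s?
Language: binary strings with an even number of 0s
Lower bound (Myhill–Nerode): the prefixes ε, 0 are pairwise distinguishable:
  ε vs 0: suffix ε distinguishes them (ε has zero 0s (accepted), 0 has one 0 (rejected))
So any DFA needs at least 2 states.
Upper bound: a DFA with 2 states exists (one state per class above).
Minimum states: 2

Final answer: 2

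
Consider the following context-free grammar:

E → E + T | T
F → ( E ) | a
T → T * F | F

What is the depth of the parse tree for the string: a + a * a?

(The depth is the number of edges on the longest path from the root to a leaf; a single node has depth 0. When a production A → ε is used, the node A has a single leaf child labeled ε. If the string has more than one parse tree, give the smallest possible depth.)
The grammar is unambiguous; the parse tree of a + a * a is:
E → E + T at the root (depth 0).
  Left E (depth 1) → T (2) → F (3) → a (4).
  Right T (depth 1) → T * F; that T (2) → F (3) → a (4); F (2) → a (3).
The longest root-to-leaf paths have 4 edges.
Depth = 4.

Final answer: 4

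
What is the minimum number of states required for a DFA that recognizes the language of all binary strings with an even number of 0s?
Language: binary strings with an even number of 0s
Lower bound (Myhill–Nerode): the prefixes ε, 0 are pairwise distinguishable:
  ε vs 0: suffix ε distinguishes them (ε has zero 0s (accepted), 0 has one 0 (rejected))
So any DFA needs at least 2 states.
Upper bound: a DFA with 2 states exists (one state per class above).
Minimum states: 2

Final answer: 2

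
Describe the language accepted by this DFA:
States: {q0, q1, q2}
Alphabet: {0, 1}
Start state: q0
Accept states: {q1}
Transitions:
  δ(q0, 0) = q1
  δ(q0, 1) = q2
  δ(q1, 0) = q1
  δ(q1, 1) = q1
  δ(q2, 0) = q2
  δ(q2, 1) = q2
Analyzing the DFA structure:
Start state: q0
Accept states: {q1}
Interpreting what each state remembers (checking against the transitions):
  q0: nothing has been read yet
  q1: the first symbol was 0
  q2: the first symbol was 1 (trap state)
  δ(q0, 0): in q0 (nothing has been read yet), after reading 0 we have: the first symbol was 0 → q1
  δ(q0, 1): in q0 (nothing has been read yet), after reading 1 we have: the first symbol was 1 (trap state) → q2
  δ(q1, 0): in q1 (the first symbol was 0), after reading 0 we have: the first symbol was 0 → q1
  δ(q1, 1): in q1 (the first symbol was 0), after reading 1 we have: the first symbol was 0 → q1
  δ(q2, 0): in q2 (the first symbol was 1 (trap state)), after reading 0 we have: the first symbol was 1 (trap state) → q2
  δ(q2, 1): in q2 (the first symbol was 1 (trap state)), after reading 1 we have: the first symbol was 1 (trap state) → q2
A string is accepted iff it ends in {q1}, i.e. the first symbol was 0.
Language: All binary strings starting with 0

Final answer: All binary strings starting with 0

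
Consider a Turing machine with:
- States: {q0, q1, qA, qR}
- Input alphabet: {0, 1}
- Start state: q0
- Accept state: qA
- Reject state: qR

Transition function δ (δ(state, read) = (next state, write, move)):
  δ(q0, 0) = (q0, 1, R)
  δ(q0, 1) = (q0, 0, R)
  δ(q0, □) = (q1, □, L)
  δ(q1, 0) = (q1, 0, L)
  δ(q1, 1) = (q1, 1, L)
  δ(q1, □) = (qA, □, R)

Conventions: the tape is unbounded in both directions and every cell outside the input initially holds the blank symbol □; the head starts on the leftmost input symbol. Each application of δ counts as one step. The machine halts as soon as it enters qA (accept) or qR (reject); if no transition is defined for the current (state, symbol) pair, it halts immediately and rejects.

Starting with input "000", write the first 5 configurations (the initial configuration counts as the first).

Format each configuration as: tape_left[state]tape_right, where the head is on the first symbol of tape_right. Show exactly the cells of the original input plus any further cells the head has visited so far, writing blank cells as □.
Step 0: [q0]000 (head at position 0)
Step 1: δ(q0, 0) = (q0, 1, R)  ⊢  1[q0]00 (head at position 1)
Step 2: δ(q0, 0) = (q0, 1, R)  ⊢  11[q0]0 (head at position 2)
Step 3: δ(q0, 0) = (q0, 1, R)  ⊢  111[q0]□ (head at position 3)
Step 4: δ(q0, □) = (q1, □, L)  ⊢  11[q1]1□ (head at position 2)

Final answer: [q0]000 ⊢ 1[q0]00 ⊢ 11[q0]0 ⊢ 111[q0]□ ⊢ 11[q1]1□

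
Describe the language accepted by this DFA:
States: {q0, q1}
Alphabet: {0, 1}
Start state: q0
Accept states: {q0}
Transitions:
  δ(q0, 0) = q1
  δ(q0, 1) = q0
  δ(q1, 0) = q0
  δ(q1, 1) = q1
Analyzing the DFA structure:
Start state: q0
Accept states: {q0}
Interpreting what each state remembers (checking against the transitions):
  q0: an even number of 0s has been read so far
  q1: an odd number of 0s has been read so far
  δ(q0, 0): in q0 (an even number of 0s has been read so far), after reading 0 we have: an odd number of 0s has been read so far → q1
  δ(q0, 1): in q0 (an even number of 0s has been read so far), after reading 1 we have: an even number of 0s has been read so far → q0
  δ(q1, 0): in q1 (an odd number of 0s has been read so far), after reading 0 we have: an even number of 0s has been read so far → q0
  δ(q1, 1): in q1 (an odd number of 0s has been read so far), after reading 1 we have: an odd number of 0s has been read so far → q1
A string is accepted iff it ends in {q0}, i.e. an even number of 0s has been read so far.
Language: All binary strings with an even number of 0s

Final answer: All binary strings with an even number of 0s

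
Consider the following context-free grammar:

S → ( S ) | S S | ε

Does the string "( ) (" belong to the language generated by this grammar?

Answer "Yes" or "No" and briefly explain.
Each production adds parentheses only in matched pairs (S → ( S )) or none at all, so every derived string has equally many '(' and ')'. The string ( ) ( has two '(' and one ')', so it cannot be derived.

Final answer: No - no valid derivation exists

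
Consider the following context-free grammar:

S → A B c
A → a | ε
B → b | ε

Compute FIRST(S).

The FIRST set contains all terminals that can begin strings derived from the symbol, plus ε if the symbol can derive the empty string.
FIRST(A) = {a, ε} (A → a | ε) and FIRST(B) = {b, ε} (B → b | ε).
For S → A B c: add FIRST(A) minus ε = {a}; A is nullable, so also add FIRST(B) minus ε = {b}; B is nullable too, so also add FIRST(c) = {c}. The terminal c is never erased, so S is not nullable and ε is not included.
FIRST(S) = {a, b, c}.

Final answer: {a, b, c}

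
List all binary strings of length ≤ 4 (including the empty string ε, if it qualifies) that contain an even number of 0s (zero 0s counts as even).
Checking every binary string of length 0 to 4:
  Length 0: accepted: ε | rejected: (none)
  Length 1: accepted: 1 | rejected: 0
  Length 2: accepted: 00, 11 | rejected: 01, 10
  Length 3: accepted: 001, 010, 100, 111 | rejected: 000, 011, 101, 110
  Length 4: accepted: 0000, 0011, 0101, 0110, 1001, 1010, 1100, 1111 | rejected: 0001, 0010, 0100, 0111, 1000, 1011, 1101, 1110
Total: 16 string(s).

Final answer: ε, 1, 00, 11, 001, 010, 100, 111, 0000, 0011, 0101, 0110, 1001, 1010, 1100, 1111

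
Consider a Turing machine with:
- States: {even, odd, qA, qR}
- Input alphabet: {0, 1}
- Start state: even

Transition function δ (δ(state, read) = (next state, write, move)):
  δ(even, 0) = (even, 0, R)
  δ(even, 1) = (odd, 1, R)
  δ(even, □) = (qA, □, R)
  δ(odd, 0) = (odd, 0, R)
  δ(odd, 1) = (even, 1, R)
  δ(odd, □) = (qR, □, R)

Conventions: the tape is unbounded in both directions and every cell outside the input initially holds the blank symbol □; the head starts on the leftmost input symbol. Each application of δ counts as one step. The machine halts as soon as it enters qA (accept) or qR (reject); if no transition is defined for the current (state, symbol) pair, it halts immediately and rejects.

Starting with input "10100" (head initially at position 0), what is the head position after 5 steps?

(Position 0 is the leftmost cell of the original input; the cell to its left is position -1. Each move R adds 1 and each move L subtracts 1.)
Step 0: [even]10100 (head at position 0)
Step 1: δ(even, 1) = (odd, 1, R)  ⊢  1[odd]0100 (head at position 1)
Step 2: δ(odd, 0) = (odd, 0, R)  ⊢  10[odd]100 (head at position 2)
Step 3: δ(odd, 1) = (even, 1, R)  ⊢  101[even]00 (head at position 3)
Step 4: δ(even, 0) = (even, 0, R)  ⊢  1010[even]0 (head at position 4)
Step 5: δ(even, 0) = (even, 0, R)  ⊢  10100[even]□ (head at position 5)
Head position after 5 steps: 5

Final answer: Position 5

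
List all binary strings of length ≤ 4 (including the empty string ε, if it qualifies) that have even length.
Checking every binary string of length 0 to 4:
  Length 0: accepted: ε | rejected: (none)
  Length 1: accepted: (none) | rejected: 0, 1
  Length 2: accepted: 00, 01, 10, 11 | rejected: (none)
  Length 3: accepted: (none) | rejected: 000, 001, 010, 011, 100, 101, 110, 111
  Length 4: accepted: 0000, 0001, 0010, 0011, 0100, 0101, 0110, 0111, 1000, 1001, 1010, 1011, 1100, 1101, 1110, 1111 | rejected: (none)
Total: 21 string(s).

Final answer: ε, 00, 01, 10, 11, 0000, 0001, 0010, 0011, 0100, 0101, 0110, 0111, 1000, 1001, 1010, 1011, 1100, 1101, 1110, 1111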